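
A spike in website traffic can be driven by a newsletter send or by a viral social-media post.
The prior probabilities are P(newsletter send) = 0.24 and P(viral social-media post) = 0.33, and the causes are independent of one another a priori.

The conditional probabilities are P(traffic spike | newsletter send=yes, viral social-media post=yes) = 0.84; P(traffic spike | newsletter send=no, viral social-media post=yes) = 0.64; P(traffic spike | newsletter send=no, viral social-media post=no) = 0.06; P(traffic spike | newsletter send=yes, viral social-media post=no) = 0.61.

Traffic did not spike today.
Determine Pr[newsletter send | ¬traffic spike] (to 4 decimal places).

Pr[newsletter send | ¬traffic spike] ≈ 0.1170

Weight on newsletter send=true, given the evidence: 0.062712 + 0.012672 = 0.075384
Denominator P(¬traffic spike): 0.94·0.76·0.67 + 0.36·0.76·0.33 + 0.39·0.24·0.67 + 0.16·0.24·0.33 = 0.644320
P(newsletter send | ¬traffic spike) = 0.075384/0.644320 ≈ 0.1170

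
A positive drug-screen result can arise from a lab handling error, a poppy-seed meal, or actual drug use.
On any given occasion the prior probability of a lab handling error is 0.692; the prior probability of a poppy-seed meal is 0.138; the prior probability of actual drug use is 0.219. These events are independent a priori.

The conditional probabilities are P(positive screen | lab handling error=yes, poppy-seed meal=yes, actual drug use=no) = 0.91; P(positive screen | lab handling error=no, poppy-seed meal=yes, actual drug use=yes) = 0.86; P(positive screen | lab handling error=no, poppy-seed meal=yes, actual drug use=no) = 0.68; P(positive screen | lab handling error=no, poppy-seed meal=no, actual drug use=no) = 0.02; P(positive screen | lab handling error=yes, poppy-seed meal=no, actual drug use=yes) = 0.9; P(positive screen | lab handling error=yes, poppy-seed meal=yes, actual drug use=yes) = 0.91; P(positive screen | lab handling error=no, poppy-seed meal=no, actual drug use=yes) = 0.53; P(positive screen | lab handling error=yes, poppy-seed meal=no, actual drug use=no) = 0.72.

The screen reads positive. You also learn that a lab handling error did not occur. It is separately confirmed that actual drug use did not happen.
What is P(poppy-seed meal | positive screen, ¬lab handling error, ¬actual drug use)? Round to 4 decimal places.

P(positive screen | ¬lab handling error, ¬actual drug use) = 0.02·0.862 + 0.68·0.138 = 0.017240 + 0.093840 = 0.111080
Of this, 0.093840 comes from 0.68·0.138 (the poppy-seed meal=true cases).
So P(poppy-seed meal | positive screen, ¬lab handling error, ¬actual drug use) = 0.093840/0.111080 ≈ 0.8448.

P(poppy-seed meal | positive screen, ¬lab handling error, ¬actual drug use) ≈ 0.8448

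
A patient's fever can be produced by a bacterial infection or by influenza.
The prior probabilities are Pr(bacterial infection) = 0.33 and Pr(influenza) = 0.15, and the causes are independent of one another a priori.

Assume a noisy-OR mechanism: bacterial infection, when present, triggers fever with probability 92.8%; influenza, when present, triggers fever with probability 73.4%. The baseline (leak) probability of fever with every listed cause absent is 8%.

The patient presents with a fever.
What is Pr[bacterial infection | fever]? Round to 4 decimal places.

Under noisy-OR, P(fever | causes) = 1 − (1−0.08)·∏(1−qᵢ) over the active causes.
Enumerate the 4 (bacterial infection, influenza) configurations and weight by the priors:
  P(fever) = 0.08*0.67*0.85 + 0.75528*0.67*0.15 + 0.93376*0.33*0.85 + 0.98238*0.33*0.15
        = 0.045560 + 0.075906 + 0.261920 + 0.048628 = 0.432014
The terms with bacterial infection present sum to 0.310548, so
  P(bacterial infection | fever) = 0.310548 / 0.432014 ≈ 0.7188

Pr[bacterial infection | fever] ≈ 0.7188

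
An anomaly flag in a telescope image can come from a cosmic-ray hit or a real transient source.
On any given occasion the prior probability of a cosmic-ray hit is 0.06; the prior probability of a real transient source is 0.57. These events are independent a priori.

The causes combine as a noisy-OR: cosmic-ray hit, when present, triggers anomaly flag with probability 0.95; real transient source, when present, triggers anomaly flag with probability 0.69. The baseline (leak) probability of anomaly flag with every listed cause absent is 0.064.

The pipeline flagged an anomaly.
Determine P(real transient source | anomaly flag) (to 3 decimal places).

P(real transient source | anomaly flag) ≈ 0.891

Under noisy-OR, P(anomaly flag | causes) = 1 − (1−0.064)·∏(1−qᵢ) over the active causes.
P(anomaly flag) = 0.064·0.94·0.43 + 0.70984·0.94·0.57 + 0.9532·0.06·0.43 + 0.985492·0.06·0.57 = 0.025869 + 0.380332 + 0.024593 + 0.033704 = 0.464498
The real transient source-present share is 0.380332 + 0.033704 = 0.414036.
Hence the posterior is 0.414036/0.464498 ≈ 0.891.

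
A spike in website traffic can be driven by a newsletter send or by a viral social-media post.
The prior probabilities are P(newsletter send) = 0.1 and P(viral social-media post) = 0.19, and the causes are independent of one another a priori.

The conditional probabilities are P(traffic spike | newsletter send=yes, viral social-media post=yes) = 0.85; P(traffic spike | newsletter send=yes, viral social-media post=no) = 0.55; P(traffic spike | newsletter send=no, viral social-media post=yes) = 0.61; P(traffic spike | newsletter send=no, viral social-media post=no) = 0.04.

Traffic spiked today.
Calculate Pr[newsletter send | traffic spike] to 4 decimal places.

Pr[newsletter send | traffic spike] ≈ 0.3126

For the numerator, keep only newsletter send=true terms: 0.044550 + 0.016150 = 0.060700
Denominator P(traffic spike): 0.04·0.9·0.81 + 0.61·0.9·0.19 + 0.55·0.1·0.81 + 0.85·0.1·0.19 = 0.194170
P(newsletter send | traffic spike) = 0.060700/0.194170 ≈ 0.3126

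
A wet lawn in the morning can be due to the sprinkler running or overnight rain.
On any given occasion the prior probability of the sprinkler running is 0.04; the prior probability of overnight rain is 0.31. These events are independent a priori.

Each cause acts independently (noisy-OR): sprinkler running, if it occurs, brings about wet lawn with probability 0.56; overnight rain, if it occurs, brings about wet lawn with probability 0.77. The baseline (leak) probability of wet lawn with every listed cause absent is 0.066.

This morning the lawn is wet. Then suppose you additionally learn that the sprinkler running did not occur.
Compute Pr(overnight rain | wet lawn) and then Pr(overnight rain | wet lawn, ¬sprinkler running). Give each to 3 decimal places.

Under noisy-OR, P(wet lawn | causes) = 1 − (1−0.066)·∏(1−qᵢ) over the active causes.
Sum P(wet lawn|·) weighted by the priors over the 4 (sprinkler running, overnight rain) configurations:
  P(wet lawn) = 0.066×0.96×0.69 + 0.78518×0.96×0.31 + 0.58904×0.04×0.69 + 0.905479×0.04×0.31
        = 0.043718 + 0.233670 + 0.016258 + 0.011228 = 0.304874
Configurations with overnight rain contribute 0.244898, so
  P(overnight rain | wet lawn) = 0.244898 / 0.304874 ≈ 0.803

With the extra evidence:
Weight on overnight rain=true, given the evidence: 0.78518×0.31 = 0.243406
Normalizer over all consistent configurations: 0.066×0.69 + 0.78518×0.31 = 0.288946
P(overnight rain | wet lawn, ¬sprinkler running) = 0.243406/0.288946 ≈ 0.842
With sprinkler running excluded, overnight rain must carry more of the explanatory weight for the wet lawn.

Pr(overnight rain | wet lawn) ≈ 0.803; Pr(overnight rain | wet lawn, ¬sprinkler running) ≈ 0.842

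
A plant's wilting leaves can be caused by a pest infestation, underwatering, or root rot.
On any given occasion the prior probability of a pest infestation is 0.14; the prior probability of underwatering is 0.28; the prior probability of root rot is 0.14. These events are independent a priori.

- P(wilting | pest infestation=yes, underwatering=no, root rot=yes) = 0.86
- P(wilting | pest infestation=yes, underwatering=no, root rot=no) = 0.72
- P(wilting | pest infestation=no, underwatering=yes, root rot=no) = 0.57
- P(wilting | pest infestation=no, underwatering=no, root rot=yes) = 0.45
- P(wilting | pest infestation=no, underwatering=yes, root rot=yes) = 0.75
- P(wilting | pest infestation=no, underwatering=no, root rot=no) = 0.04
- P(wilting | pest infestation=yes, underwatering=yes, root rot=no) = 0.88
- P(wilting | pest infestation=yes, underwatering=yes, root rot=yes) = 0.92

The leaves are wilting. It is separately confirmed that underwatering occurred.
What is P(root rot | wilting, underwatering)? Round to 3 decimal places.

By total probability over the 4 (pest infestation, root rot) configurations:
  P(wilting | underwatering) = 0.57*0.86*0.86 + 0.75*0.86*0.14 + 0.88*0.14*0.86 + 0.92*0.14*0.14
        = 0.421572 + 0.090300 + 0.105952 + 0.018032 = 0.635856
The terms with root rot present sum to 0.108332, so
  P(root rot | wilting, underwatering) = 0.108332 / 0.635856 ≈ 0.170

P(root rot | wilting, underwatering) ≈ 0.170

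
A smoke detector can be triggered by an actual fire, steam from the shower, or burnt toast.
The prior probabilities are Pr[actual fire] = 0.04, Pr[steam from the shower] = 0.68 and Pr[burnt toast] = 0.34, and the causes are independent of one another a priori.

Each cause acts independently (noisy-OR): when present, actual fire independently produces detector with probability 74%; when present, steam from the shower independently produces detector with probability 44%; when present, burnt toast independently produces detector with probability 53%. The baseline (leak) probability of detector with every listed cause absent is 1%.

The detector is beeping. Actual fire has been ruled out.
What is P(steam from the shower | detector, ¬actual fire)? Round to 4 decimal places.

Under noisy-OR, P(detector | causes) = 1 − (1−0.01)·∏(1−qᵢ) over the active causes.
By total probability over the 4 (steam from the shower, burnt toast) configurations:
  P(detector | ¬actual fire) = 0.01×0.32×0.66 + 0.5347×0.32×0.34 + 0.4456×0.68×0.66 + 0.739432×0.68×0.34
        = 0.002112 + 0.058175 + 0.199985 + 0.170957 = 0.431229
Keeping only the steam from the shower-present terms gives 0.370942, so
  P(steam from the shower | detector, ¬actual fire) = 0.370942 / 0.431229 ≈ 0.8602

P(steam from the shower | detector, ¬actual fire) ≈ 0.8602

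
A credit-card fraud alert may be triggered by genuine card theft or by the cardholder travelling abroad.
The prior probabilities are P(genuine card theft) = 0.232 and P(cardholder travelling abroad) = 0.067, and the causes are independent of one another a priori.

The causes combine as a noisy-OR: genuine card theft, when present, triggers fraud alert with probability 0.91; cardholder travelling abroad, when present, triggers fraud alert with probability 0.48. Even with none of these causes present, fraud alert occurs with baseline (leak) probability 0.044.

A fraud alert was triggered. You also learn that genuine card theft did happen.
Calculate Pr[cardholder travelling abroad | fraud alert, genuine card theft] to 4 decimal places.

Pr[cardholder travelling abroad | fraud alert, genuine card theft] ≈ 0.0698

Under noisy-OR, P(fraud alert | causes) = 1 − (1−0.044)·∏(1−qᵢ) over the active causes.
By total probability over both values of cardholder travelling abroad:
  P(fraud alert | genuine card theft) = 0.91396×0.933 + 0.955259×0.067
        = 0.852725 + 0.064002 = 0.916727
Keeping only the cardholder travelling abroad-present terms gives 0.064002, so
  P(cardholder travelling abroad | fraud alert, genuine card theft) = 0.064002 / 0.916727 ≈ 0.0698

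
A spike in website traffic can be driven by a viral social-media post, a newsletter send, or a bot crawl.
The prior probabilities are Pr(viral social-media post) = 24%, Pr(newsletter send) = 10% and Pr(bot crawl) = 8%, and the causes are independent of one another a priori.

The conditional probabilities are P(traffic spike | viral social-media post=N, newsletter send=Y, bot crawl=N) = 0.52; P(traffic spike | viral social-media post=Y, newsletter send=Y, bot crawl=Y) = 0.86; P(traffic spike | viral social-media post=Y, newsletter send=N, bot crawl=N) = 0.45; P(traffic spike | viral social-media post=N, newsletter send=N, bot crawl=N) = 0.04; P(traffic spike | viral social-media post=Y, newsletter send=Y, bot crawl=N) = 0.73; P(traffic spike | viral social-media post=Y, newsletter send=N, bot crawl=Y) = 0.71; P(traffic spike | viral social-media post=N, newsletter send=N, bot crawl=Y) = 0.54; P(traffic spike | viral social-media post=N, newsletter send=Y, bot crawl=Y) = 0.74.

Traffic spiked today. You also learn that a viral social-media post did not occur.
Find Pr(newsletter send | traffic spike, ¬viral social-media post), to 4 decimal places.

Pr(newsletter send | traffic spike, ¬viral social-media post) ≈ 0.4275

Weight on newsletter send=true, given the evidence: 0.047840 + 0.005920 = 0.053760
Normalizer over all consistent configurations: 0.04*0.9*0.92 + 0.54*0.9*0.08 + 0.52*0.1*0.92 + 0.74*0.1*0.08 = 0.125760
P(newsletter send | traffic spike, ¬viral social-media post) = 0.053760/0.125760 ≈ 0.4275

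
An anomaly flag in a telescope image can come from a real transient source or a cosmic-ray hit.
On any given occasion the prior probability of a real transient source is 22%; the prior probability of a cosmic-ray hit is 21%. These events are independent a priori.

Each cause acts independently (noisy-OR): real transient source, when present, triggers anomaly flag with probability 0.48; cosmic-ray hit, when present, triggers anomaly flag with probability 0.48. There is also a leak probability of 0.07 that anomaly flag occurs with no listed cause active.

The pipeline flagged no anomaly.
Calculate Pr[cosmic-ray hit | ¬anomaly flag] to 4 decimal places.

Pr[cosmic-ray hit | ¬anomaly flag] ≈ 0.1214

Under noisy-OR, P(anomaly flag | causes) = 1 − (1−0.07)·∏(1−qᵢ) over the active causes.
Numerator (weight on configurations with cosmic-ray hit): 0.079214 + 0.011618 = 0.090832
Normalizer over all consistent configurations: 0.93*0.78*0.79 + 0.4836*0.78*0.21 + 0.4836*0.22*0.79 + 0.251472*0.22*0.21 = 0.747948
P(cosmic-ray hit | ¬anomaly flag) = 0.090832/0.747948 ≈ 0.1214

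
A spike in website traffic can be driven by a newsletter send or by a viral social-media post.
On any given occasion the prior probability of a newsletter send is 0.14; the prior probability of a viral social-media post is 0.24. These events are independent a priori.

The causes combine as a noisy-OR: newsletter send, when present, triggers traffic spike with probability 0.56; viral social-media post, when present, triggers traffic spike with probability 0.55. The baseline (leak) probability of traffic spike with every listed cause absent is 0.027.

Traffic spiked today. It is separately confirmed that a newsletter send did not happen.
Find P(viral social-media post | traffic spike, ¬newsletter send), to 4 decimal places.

Under noisy-OR, P(traffic spike | causes) = 1 − (1−0.027)·∏(1−qᵢ) over the active causes.
P(traffic spike | ¬newsletter send) = 0.027×0.76 + 0.56215×0.24 = 0.020520 + 0.134916 = 0.155436
Restricting to configurations with viral social-media post present: 0.56215×0.24 = 0.134916.
Hence the posterior is 0.134916/0.155436 ≈ 0.8680.

P(viral social-media post | traffic spike, ¬newsletter send) ≈ 0.8680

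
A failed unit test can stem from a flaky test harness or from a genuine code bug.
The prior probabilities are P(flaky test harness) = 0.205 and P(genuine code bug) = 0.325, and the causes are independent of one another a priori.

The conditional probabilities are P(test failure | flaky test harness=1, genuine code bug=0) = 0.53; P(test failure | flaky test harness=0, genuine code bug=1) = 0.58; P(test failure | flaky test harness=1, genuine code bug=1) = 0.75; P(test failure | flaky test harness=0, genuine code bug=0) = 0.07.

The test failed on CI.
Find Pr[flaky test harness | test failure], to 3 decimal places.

Pr[flaky test harness | test failure] ≈ 0.397

P(test failure) = 0.07×0.795×0.675 + 0.58×0.795×0.325 + 0.53×0.205×0.675 + 0.75×0.205×0.325 = 0.037564 + 0.149858 + 0.073339 + 0.049969 = 0.310730
Restricting to configurations with flaky test harness present: 0.073339 + 0.049969 = 0.123308.
Hence the posterior is 0.123308/0.310730 ≈ 0.397.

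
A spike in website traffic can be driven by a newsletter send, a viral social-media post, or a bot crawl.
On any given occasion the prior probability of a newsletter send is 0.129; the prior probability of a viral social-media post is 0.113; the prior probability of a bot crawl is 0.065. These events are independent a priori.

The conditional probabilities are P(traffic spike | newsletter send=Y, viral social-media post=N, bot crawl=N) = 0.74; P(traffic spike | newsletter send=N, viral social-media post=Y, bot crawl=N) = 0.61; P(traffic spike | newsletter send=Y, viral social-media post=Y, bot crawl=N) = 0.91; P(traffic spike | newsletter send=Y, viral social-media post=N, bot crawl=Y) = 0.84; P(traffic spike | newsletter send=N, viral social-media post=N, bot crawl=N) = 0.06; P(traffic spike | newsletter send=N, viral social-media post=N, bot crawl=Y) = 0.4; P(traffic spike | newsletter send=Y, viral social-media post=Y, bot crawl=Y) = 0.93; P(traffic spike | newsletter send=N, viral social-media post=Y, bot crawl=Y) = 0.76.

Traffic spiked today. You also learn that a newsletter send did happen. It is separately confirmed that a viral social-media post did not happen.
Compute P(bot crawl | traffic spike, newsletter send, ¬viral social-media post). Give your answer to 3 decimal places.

By total probability over both values of bot crawl:
  P(traffic spike | newsletter send, ¬viral social-media post) = 0.74×0.935 + 0.84×0.065
        = 0.691900 + 0.054600 = 0.746500
Configurations with bot crawl contribute 0.054600, so
  P(bot crawl | traffic spike, newsletter send, ¬viral social-media post) = 0.054600 / 0.746500 ≈ 0.073

P(bot crawl | traffic spike, newsletter send, ¬viral social-media post) ≈ 0.073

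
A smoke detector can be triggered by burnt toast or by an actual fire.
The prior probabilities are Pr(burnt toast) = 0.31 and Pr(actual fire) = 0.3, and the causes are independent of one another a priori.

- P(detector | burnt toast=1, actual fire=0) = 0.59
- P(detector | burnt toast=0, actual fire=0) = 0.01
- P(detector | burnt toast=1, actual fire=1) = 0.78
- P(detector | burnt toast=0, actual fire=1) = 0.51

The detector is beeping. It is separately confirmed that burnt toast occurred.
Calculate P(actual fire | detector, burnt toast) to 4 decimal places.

P(actual fire | detector, burnt toast) ≈ 0.3617

P(detector | burnt toast) = 0.59×0.7 + 0.78×0.3 = 0.413000 + 0.234000 = 0.647000
Restricting to configurations with actual fire present: 0.78×0.3 = 0.234000.
Hence the posterior is 0.234000/0.647000 ≈ 0.3617.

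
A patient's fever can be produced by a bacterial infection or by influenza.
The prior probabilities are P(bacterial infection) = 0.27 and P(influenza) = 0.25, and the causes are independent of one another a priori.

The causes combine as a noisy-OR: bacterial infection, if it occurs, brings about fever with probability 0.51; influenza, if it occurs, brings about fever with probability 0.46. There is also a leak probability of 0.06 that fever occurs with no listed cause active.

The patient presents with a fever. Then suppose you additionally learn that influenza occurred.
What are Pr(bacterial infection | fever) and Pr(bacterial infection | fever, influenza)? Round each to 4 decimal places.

Pr(bacterial infection | fever) ≈ 0.5659; Pr(bacterial infection | fever, influenza) ≈ 0.3607

Under noisy-OR, P(fever | causes) = 1 − (1−0.06)·∏(1−qᵢ) over the active causes.
By total probability over the 4 (bacterial infection, influenza) configurations:
  P(fever) = 0.06×0.73×0.75 + 0.4924×0.73×0.25 + 0.5394×0.27×0.75 + 0.751276×0.27×0.25
        = 0.032850 + 0.089863 + 0.109229 + 0.050711 = 0.282653
The terms with bacterial infection present sum to 0.159940, so
  P(bacterial infection | fever) = 0.159940 / 0.282653 ≈ 0.5659

With the extra evidence:
P(fever | influenza) = 0.4924*0.73 + 0.751276*0.27 = 0.359452 + 0.202845 = 0.562297
The bacterial infection-present share is 0.751276*0.27 = 0.202845.
So P(bacterial infection | fever, influenza) = 0.202845/0.562297 ≈ 0.3607.
This is intercausal reasoning (explaining away): once influenza accounts for the fever, bacterial infection becomes less likely.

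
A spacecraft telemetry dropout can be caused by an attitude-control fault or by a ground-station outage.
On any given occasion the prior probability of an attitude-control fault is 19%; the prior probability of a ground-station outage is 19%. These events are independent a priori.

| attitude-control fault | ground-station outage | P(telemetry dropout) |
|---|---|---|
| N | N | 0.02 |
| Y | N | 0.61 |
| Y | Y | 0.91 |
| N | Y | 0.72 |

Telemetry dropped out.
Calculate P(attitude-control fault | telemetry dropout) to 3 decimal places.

P(attitude-control fault | telemetry dropout) ≈ 0.506

P(telemetry dropout) = 0.02×0.81×0.81 + 0.72×0.81×0.19 + 0.61×0.19×0.81 + 0.91×0.19×0.19 = 0.013122 + 0.110808 + 0.093879 + 0.032851 = 0.250660
The attitude-control fault-present share is 0.093879 + 0.032851 = 0.126730.
So P(attitude-control fault | telemetry dropout) = 0.126730/0.250660 ≈ 0.506.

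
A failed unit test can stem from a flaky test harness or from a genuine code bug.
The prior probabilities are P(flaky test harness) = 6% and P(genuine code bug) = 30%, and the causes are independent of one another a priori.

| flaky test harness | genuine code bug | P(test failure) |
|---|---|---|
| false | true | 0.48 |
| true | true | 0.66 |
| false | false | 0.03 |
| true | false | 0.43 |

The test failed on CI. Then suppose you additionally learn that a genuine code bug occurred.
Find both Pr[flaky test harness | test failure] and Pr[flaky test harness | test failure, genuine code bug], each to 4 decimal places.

Weight on flaky test harness=true, given the evidence: 0.018060 + 0.011880 = 0.029940
The normalizing constant is 0.03·0.94·0.7 + 0.48·0.94·0.3 + 0.43·0.06·0.7 + 0.66·0.06·0.3 = 0.185040
P(flaky test harness | test failure) = 0.029940/0.185040 ≈ 0.1618

Now also conditioning on genuine code bug=true:
By total probability over both values of flaky test harness:
  P(test failure | genuine code bug) = 0.48×0.94 + 0.66×0.06
        = 0.451200 + 0.039600 = 0.490800
Keeping only the flaky test harness-present terms gives 0.039600, so
  P(flaky test harness | test failure, genuine code bug) = 0.039600 / 0.490800 ≈ 0.0807
— genuine code bug explains away the evidence for flaky test harness.

Pr[flaky test harness | test failure] ≈ 0.1618; Pr[flaky test harness | test failure, genuine code bug] ≈ 0.0807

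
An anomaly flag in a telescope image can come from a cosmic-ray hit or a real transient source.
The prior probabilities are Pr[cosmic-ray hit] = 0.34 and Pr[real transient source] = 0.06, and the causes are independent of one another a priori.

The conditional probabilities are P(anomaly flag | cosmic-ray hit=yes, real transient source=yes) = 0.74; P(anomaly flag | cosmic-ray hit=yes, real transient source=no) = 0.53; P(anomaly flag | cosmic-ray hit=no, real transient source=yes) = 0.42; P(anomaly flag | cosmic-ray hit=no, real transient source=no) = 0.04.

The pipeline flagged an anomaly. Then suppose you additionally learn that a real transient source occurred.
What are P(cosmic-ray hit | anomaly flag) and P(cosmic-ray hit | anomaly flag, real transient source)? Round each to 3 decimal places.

P(anomaly flag) = 0.04×0.66×0.94 + 0.42×0.66×0.06 + 0.53×0.34×0.94 + 0.74×0.34×0.06 = 0.024816 + 0.016632 + 0.169388 + 0.015096 = 0.225932
Of this, 0.184484 comes from 0.169388 + 0.015096 (the cosmic-ray hit=true cases).
Hence the posterior is 0.184484/0.225932 ≈ 0.817.

Now also conditioning on real transient source=true:
For the numerator, keep only cosmic-ray hit=true terms: 0.74×0.34 = 0.251600
Denominator P(anomaly flag | real transient source): 0.42×0.66 + 0.74×0.34 = 0.528800
Posterior = 0.251600 / 0.528800 ≈ 0.476

P(cosmic-ray hit | anomaly flag) ≈ 0.817; P(cosmic-ray hit | anomaly flag, real transient source) ≈ 0.476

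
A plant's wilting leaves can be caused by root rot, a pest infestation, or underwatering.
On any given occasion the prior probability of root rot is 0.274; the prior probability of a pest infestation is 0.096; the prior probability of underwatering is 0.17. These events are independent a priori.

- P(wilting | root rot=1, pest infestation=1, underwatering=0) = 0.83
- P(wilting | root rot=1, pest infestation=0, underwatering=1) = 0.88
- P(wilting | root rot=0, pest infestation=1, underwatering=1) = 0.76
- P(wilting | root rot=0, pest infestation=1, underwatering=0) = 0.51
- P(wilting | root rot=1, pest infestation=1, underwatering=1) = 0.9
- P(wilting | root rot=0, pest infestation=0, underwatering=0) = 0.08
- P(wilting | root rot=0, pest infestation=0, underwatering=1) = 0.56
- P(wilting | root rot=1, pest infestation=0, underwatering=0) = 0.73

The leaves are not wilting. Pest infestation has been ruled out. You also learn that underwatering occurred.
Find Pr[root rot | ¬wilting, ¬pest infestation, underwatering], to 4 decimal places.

Pr[root rot | ¬wilting, ¬pest infestation, underwatering] ≈ 0.0933

Enumerate both values of root rot and weight by the priors:
  P(¬wilting | ¬pest infestation, underwatering) = 0.44×0.726 + 0.12×0.274
        = 0.319440 + 0.032880 = 0.352320
The terms with root rot present sum to 0.032880, so
  P(root rot | ¬wilting, ¬pest infestation, underwatering) = 0.032880 / 0.352320 ≈ 0.0933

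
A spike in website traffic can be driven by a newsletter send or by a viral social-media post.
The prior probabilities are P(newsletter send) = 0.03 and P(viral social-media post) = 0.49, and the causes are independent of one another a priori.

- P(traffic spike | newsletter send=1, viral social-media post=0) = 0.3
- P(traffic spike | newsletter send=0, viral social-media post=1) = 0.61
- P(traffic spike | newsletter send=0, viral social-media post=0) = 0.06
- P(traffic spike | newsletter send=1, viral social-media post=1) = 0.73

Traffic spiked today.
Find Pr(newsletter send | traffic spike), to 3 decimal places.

Enumerate the 4 (newsletter send, viral social-media post) configurations and weight by the priors:
  P(traffic spike) = 0.06×0.97×0.51 + 0.61×0.97×0.49 + 0.3×0.03×0.51 + 0.73×0.03×0.49
        = 0.029682 + 0.289933 + 0.004590 + 0.010731 = 0.334936
The terms with newsletter send present sum to 0.015321, so
  P(newsletter send | traffic spike) = 0.015321 / 0.334936 ≈ 0.046

Pr(newsletter send | traffic spike) ≈ 0.046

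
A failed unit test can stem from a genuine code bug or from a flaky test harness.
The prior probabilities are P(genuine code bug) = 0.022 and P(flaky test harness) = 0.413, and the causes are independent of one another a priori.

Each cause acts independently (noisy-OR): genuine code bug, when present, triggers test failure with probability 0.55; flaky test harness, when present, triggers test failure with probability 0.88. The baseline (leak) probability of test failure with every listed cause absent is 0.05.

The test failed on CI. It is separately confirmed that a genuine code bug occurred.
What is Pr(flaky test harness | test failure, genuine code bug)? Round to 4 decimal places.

Pr(flaky test harness | test failure, genuine code bug) ≈ 0.5383

Under noisy-OR, P(test failure | causes) = 1 − (1−0.05)·∏(1−qᵢ) over the active causes.
P(test failure | genuine code bug) = 0.5725·0.587 + 0.9487·0.413 = 0.336058 + 0.391813 = 0.727871
Of this, 0.391813 comes from 0.9487·0.413 (the flaky test harness=true cases).
Hence the posterior is 0.391813/0.727871 ≈ 0.5383.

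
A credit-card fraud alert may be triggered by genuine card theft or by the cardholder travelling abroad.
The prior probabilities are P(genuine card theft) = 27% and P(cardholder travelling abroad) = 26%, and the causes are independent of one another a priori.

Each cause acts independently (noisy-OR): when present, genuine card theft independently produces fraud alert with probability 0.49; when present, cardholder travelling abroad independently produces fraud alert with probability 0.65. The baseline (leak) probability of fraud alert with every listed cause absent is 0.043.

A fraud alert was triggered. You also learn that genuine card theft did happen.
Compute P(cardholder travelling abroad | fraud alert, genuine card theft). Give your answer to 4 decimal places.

P(cardholder travelling abroad | fraud alert, genuine card theft) ≈ 0.3627

Under noisy-OR, P(fraud alert | causes) = 1 − (1−0.043)·∏(1−qᵢ) over the active causes.
Sum P(fraud alert|·) weighted by the priors over both values of cardholder travelling abroad:
  P(fraud alert | genuine card theft) = 0.51193×0.74 + 0.829176×0.26
        = 0.378828 + 0.215586 = 0.594414
The terms with cardholder travelling abroad present sum to 0.215586, so
  P(cardholder travelling abroad | fraud alert, genuine card theft) = 0.215586 / 0.594414 ≈ 0.3627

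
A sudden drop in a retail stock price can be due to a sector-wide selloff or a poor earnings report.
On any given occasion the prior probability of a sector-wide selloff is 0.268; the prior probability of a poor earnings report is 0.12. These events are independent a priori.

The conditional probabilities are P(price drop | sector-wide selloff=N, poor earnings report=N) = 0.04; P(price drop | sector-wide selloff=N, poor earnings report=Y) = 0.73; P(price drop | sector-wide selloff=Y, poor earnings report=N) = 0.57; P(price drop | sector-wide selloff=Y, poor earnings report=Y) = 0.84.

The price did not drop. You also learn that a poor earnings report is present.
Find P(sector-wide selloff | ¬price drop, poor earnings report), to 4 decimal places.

P(sector-wide selloff | ¬price drop, poor earnings report) ≈ 0.1783

Numerator (weight on configurations with sector-wide selloff): 0.16·0.268 = 0.042880
Denominator P(¬price drop | poor earnings report): 0.27·0.732 + 0.16·0.268 = 0.240520
P(sector-wide selloff | ¬price drop, poor earnings report) = 0.042880/0.240520 ≈ 0.1783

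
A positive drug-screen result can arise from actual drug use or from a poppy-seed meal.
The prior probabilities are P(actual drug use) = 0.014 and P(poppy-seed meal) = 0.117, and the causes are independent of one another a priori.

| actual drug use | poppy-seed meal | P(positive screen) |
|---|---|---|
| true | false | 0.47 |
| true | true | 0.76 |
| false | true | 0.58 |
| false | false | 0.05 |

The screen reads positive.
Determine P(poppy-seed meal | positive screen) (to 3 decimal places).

P(positive screen) = 0.05×0.986×0.883 + 0.58×0.986×0.117 + 0.47×0.014×0.883 + 0.76×0.014×0.117 = 0.043532 + 0.066910 + 0.005810 + 0.001245 = 0.117497
The poppy-seed meal-present share is 0.066910 + 0.001245 = 0.068155.
Hence the posterior is 0.068155/0.117497 ≈ 0.580.

P(poppy-seed meal | positive screen) ≈ 0.580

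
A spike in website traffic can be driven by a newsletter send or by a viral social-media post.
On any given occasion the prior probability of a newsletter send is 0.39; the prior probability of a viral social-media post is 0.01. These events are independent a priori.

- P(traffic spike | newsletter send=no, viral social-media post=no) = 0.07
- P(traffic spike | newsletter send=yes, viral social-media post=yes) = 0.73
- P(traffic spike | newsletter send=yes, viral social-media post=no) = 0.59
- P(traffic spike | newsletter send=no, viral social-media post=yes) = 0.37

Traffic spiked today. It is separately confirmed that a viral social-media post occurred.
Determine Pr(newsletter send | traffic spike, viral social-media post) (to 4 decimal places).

Weight on newsletter send=true, given the evidence: 0.73·0.39 = 0.284700
Denominator P(traffic spike | viral social-media post): 0.37·0.61 + 0.73·0.39 = 0.510400
Posterior = 0.284700 / 0.510400 ≈ 0.5578

Pr(newsletter send | traffic spike, viral social-media post) ≈ 0.5578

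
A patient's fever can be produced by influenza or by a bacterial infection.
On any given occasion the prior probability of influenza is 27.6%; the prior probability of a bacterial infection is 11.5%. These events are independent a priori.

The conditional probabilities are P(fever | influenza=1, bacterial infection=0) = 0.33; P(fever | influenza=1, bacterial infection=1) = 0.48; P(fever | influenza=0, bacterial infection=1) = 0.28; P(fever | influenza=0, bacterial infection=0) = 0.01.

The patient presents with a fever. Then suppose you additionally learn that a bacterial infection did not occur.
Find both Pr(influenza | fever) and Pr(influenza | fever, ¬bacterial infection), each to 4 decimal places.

Pr(influenza | fever) ≈ 0.7633; Pr(influenza | fever, ¬bacterial infection) ≈ 0.9264

Enumerate the 4 (influenza, bacterial infection) configurations and weight by the priors:
  P(fever) = 0.01·0.724·0.885 + 0.28·0.724·0.115 + 0.33·0.276·0.885 + 0.48·0.276·0.115
        = 0.006407 + 0.023313 + 0.080606 + 0.015235 = 0.125561
Configurations with influenza contribute 0.095841, so
  P(influenza | fever) = 0.095841 / 0.125561 ≈ 0.7633

With the extra evidence:
Enumerate both values of influenza and weight by the priors:
  P(fever | ¬bacterial infection) = 0.01*0.724 + 0.33*0.276
        = 0.007240 + 0.091080 = 0.098320
The terms with influenza present sum to 0.091080, so
  P(influenza | fever, ¬bacterial infection) = 0.091080 / 0.098320 ≈ 0.9264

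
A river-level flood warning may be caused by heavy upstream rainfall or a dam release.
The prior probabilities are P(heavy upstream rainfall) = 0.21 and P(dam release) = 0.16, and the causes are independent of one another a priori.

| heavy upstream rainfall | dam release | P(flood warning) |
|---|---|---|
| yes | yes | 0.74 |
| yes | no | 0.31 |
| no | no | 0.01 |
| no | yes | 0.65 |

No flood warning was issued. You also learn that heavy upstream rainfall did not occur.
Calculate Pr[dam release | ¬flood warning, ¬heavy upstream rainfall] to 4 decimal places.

Pr[dam release | ¬flood warning, ¬heavy upstream rainfall] ≈ 0.0631

Weight on dam release=true, given the evidence: 0.35×0.16 = 0.056000
Normalizer over all consistent configurations: 0.99×0.84 + 0.35×0.16 = 0.887600
P(dam release | ¬flood warning, ¬heavy upstream rainfall) = 0.056000/0.887600 ≈ 0.0631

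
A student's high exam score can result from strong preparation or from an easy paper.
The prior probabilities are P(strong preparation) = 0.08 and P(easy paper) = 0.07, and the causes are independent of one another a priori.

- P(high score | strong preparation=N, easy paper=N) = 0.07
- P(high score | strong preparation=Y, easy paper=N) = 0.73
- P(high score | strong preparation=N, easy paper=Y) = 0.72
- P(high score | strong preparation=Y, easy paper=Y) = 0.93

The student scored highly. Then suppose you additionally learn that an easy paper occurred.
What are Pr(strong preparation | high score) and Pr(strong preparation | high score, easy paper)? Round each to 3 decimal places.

Pr(strong preparation | high score) ≈ 0.359; Pr(strong preparation | high score, easy paper) ≈ 0.101

For the numerator, keep only strong preparation=true terms: 0.054312 + 0.005208 = 0.059520
The normalizing constant is 0.07·0.92·0.93 + 0.72·0.92·0.07 + 0.73·0.08·0.93 + 0.93·0.08·0.07 = 0.165780
Posterior = 0.059520 / 0.165780 ≈ 0.359

With the extra evidence:
Numerator (weight on configurations with strong preparation): 0.93*0.08 = 0.074400
Denominator P(high score | easy paper): 0.72*0.92 + 0.93*0.08 = 0.736800
Posterior = 0.074400 / 0.736800 ≈ 0.101
The drop from 0.359 to 0.101 is the explaining-away (discounting) effect.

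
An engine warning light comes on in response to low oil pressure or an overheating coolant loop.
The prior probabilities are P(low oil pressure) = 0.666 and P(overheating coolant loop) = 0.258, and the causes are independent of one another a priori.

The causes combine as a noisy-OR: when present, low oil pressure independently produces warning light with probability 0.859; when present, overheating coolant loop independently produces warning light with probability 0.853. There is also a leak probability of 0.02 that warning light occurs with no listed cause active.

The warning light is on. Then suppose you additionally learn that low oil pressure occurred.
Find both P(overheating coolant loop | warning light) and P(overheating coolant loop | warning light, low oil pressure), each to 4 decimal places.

P(overheating coolant loop | warning light) ≈ 0.3598; P(overheating coolant loop | warning light, low oil pressure) ≈ 0.2833

Under noisy-OR, P(warning light | causes) = 1 − (1−0.02)·∏(1−qᵢ) over the active causes.
Numerator (weight on configurations with overheating coolant loop): 0.073758 + 0.168338 = 0.242096
Normalizer over all consistent configurations: 0.02·0.334·0.742 + 0.85594·0.334·0.258 + 0.86182·0.666·0.742 + 0.979688·0.666·0.258 = 0.672940
Posterior = 0.242096 / 0.672940 ≈ 0.3598

With the extra evidence:
Sum P(warning light|·) weighted by the priors over both values of overheating coolant loop:
  P(warning light | low oil pressure) = 0.86182·0.742 + 0.979688·0.258
        = 0.639470 + 0.252760 = 0.892230
Configurations with overheating coolant loop contribute 0.252760, so
  P(overheating coolant loop | warning light, low oil pressure) = 0.252760 / 0.892230 ≈ 0.2833
— low oil pressure explains away the evidence for overheating coolant loop.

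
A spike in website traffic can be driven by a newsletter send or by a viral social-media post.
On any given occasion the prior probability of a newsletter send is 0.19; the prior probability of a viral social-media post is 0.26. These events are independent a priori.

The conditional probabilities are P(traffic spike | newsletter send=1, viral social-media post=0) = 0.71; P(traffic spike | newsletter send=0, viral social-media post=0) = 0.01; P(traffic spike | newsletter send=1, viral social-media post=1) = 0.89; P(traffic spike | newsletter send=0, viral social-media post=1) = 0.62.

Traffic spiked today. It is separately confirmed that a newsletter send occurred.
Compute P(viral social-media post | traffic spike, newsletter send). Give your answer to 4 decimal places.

Numerator (weight on configurations with viral social-media post): 0.89·0.26 = 0.231400
Denominator P(traffic spike | newsletter send): 0.71·0.74 + 0.89·0.26 = 0.756800
P(viral social-media post | traffic spike, newsletter send) = 0.231400/0.756800 ≈ 0.3058

P(viral social-media post | traffic spike, newsletter send) ≈ 0.3058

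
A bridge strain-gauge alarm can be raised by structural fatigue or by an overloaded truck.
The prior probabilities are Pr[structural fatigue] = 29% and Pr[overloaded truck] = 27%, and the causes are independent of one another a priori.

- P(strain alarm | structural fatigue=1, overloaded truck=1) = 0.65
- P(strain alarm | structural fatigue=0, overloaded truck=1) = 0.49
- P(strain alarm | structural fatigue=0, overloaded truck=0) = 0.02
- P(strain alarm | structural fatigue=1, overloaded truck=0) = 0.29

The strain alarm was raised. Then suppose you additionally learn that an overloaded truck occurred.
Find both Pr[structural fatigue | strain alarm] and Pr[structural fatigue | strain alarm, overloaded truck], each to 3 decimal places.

Pr[structural fatigue | strain alarm] ≈ 0.518; Pr[structural fatigue | strain alarm, overloaded truck] ≈ 0.351

Enumerate the 4 (structural fatigue, overloaded truck) configurations and weight by the priors:
  P(strain alarm) = 0.02*0.71*0.73 + 0.49*0.71*0.27 + 0.29*0.29*0.73 + 0.65*0.29*0.27
        = 0.010366 + 0.093933 + 0.061393 + 0.050895 = 0.216587
Configurations with structural fatigue contribute 0.112288, so
  P(structural fatigue | strain alarm) = 0.112288 / 0.216587 ≈ 0.518

With the extra evidence:
By total probability over both values of structural fatigue:
  P(strain alarm | overloaded truck) = 0.49·0.71 + 0.65·0.29
        = 0.347900 + 0.188500 = 0.536400
Keeping only the structural fatigue-present terms gives 0.188500, so
  P(structural fatigue | strain alarm, overloaded truck) = 0.188500 / 0.536400 ≈ 0.351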